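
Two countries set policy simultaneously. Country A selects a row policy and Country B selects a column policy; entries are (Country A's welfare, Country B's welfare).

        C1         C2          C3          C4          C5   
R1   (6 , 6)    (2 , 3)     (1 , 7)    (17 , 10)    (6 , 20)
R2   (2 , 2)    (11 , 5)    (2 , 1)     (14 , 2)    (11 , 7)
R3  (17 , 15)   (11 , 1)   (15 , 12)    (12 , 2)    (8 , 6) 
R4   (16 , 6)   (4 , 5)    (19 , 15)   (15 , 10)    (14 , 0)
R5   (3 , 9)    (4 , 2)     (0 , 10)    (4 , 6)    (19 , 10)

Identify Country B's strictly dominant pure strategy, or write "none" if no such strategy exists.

C1 fails to dominate C2 at R2 (2<5).
C2 fails to dominate C1 at R1 (3<6).
C3 fails to dominate C1 at R2 (1<2).
C4 fails to dominate C1 at R2 (2=2).
C5 fails to dominate C1 at R3 (6<15).
No single strategy dominates all the others.

none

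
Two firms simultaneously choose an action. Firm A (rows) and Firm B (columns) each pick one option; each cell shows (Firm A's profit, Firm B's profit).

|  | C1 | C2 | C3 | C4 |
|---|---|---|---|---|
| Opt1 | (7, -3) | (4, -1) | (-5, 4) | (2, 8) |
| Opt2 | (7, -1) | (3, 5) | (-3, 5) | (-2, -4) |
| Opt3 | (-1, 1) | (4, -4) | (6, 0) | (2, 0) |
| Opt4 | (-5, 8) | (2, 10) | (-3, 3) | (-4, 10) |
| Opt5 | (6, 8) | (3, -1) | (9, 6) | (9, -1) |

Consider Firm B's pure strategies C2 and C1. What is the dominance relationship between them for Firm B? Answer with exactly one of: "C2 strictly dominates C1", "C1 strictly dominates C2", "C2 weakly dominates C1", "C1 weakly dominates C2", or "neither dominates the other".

C2's payoffs vs C1's, by Firm A's action — Opt1: -1>-3, Opt2: 5>-1, Opt3: -4<1, Opt4: 10>8, Opt5: -1<8.
C2 does better at Opt1, Opt2, Opt4 but worse at Opt3, Opt5; neither strategy dominates the other.

neither dominates the other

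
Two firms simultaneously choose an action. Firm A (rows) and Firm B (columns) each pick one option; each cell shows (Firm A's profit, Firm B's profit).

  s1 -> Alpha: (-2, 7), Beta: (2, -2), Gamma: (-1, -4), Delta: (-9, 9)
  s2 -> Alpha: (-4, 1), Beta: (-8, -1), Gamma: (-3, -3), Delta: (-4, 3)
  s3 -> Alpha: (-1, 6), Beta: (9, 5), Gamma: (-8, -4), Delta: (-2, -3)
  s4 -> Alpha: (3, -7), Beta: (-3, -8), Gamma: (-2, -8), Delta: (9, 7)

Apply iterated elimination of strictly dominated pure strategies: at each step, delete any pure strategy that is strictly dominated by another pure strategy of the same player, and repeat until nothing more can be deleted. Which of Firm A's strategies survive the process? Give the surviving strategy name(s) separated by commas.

s4

Firm A's strategy s2 is strictly dominated by s4 (Alpha: 3>-4, Beta: -3>-8, Gamma: -2>-3, Delta: 9>-4) and is removed.
Column Beta is eliminated: Alpha beats it against every remaining row (s1: 7>-2, s3: 6>5, s4: -7>-8).
Firm A's strategy s3 is strictly dominated by s4 (Alpha: 3>-1, Gamma: -2>-8, Delta: 9>-2) and is removed.
For Firm B, Delta strictly dominates Alpha on the remaining rows (s1: 9>7, s4: 7>-7); eliminate Alpha.
Firm B's strategy Gamma is strictly dominated by Delta (s1: 9>-4, s4: 7>-8) and is removed.
Row s1 is eliminated: s4 beats it against every remaining column (Delta: 9>-9).
Among the remaining strategies, none is strictly dominated by another pure strategy of the same player, so the elimination stops.
Surviving strategies — Firm A: {s4}; Firm B: {Delta}.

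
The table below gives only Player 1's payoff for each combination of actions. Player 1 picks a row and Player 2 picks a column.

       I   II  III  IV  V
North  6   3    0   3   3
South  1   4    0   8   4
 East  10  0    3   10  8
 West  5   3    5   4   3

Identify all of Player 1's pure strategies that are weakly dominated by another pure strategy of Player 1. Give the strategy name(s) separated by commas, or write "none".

North is not dominated — it holds its own against South at I (6>1); East at II (3>0); West at I (6>5).
Nothing dominates South: North at II (4>3); East at II (4>0); West at II (4>3).
East: no other strategy beats it everywhere (North at I (10>6); South at I (10>1); West at I (10>5)).
West is not dominated — it holds its own against North at III (5>0); South at I (5>1); East at II (3>0).

none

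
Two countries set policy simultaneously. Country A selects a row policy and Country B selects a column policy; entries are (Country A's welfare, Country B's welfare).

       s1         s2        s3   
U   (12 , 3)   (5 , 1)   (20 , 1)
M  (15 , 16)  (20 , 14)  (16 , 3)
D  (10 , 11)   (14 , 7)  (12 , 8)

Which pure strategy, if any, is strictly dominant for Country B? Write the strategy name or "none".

s1 vs s2: U: 3>1, M: 16>14, D: 11>7.
s1 vs s3: U: 3>1, M: 16>3, D: 11>8.
s1 strictly beats every other strategy against every opponent action, so it is strictly dominant.

s1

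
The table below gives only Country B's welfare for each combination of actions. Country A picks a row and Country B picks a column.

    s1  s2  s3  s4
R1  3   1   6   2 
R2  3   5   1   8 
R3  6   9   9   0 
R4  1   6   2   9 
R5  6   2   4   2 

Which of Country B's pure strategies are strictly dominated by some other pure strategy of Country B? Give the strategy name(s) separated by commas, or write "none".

none

s1 is not dominated — it holds its own against s2 at R1 (3>1); s3 at R2 (3>1); s4 at R1 (3>2).
Nothing dominates s2: s1 at R2 (5>3); s3 at R2 (5>1); s4 at R3 (9>0).
s3 is not dominated — it holds its own against s1 at R1 (6>3); s2 at R1 (6>1); s4 at R1 (6>2).
Nothing dominates s4: s1 at R2 (8>3); s2 at R1 (2>1); s3 at R2 (8>1).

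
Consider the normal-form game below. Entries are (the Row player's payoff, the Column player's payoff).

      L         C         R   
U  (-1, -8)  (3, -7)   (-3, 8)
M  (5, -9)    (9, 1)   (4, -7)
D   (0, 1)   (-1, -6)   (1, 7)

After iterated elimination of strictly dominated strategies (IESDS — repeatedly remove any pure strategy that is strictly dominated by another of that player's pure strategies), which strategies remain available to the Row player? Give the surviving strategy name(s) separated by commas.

Row U is eliminated: M beats it against every remaining column (L: 5>-1, C: 9>3, R: 4>-3).
The Row player's strategy D is strictly dominated by M (L: 5>0, C: 9>-1, R: 4>1) and is removed.
Column L is eliminated: C beats it against every remaining row (M: 1>-9).
Column R is eliminated: C beats it against every remaining row (M: 1>-7).
Among the remaining strategies, none is strictly dominated by another pure strategy of the same player, so the elimination stops.
Surviving strategies — the Row player: {M}; the Column player: {C}.

M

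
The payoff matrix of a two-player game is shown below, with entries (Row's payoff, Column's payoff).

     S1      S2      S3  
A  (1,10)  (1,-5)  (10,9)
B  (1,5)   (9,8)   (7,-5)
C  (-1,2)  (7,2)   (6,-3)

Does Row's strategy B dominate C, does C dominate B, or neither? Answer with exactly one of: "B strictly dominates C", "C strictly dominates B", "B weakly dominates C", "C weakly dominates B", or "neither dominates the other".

B's payoffs vs C's, by Column's action — S1: 1>-1, S2: 9>7, S3: 7>6.
B gives a strictly higher payoff against each opponent action, so B strictly dominates C.

B strictly dominates C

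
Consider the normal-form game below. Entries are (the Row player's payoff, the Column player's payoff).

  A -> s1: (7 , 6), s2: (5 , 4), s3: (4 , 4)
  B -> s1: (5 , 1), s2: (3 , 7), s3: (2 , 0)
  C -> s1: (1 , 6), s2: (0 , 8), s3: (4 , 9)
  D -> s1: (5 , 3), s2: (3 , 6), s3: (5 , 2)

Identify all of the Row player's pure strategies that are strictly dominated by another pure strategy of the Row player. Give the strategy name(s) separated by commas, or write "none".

B, C

A is not dominated — it holds its own against B at s1 (7>5); C at s1 (7>1); D at s1 (7>5).
B: dominated, since A does at least as well everywhere (s1: 7>5, s2: 5>3, s3: 4>2).
D strictly dominates C — s1: 5>1, s2: 3>0, s3: 5>4.
D: no other strategy beats it everywhere (A at s3 (5>4); B at s1 (5=5); C at s1 (5>1)).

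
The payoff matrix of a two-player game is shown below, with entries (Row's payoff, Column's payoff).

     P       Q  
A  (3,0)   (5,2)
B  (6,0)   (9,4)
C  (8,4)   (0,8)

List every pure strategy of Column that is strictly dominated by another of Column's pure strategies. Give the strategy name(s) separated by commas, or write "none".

P

Q strictly dominates P — A: 2>0, B: 4>0, C: 8>4.
Q is not dominated — it holds its own against P at A (2>0).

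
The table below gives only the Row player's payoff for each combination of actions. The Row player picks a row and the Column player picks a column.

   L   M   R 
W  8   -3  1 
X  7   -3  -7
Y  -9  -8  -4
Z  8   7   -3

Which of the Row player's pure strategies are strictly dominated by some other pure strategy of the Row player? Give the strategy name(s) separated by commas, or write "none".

W is not dominated — it holds its own against X at L (8>7); Y at L (8>-9); Z at L (8=8).
Z strictly dominates X — L: 8>7, M: 7>-3, R: -3>-7.
W strictly dominates Y — L: 8>-9, M: -3>-8, R: 1>-4.
Z is not dominated — it holds its own against W at L (8=8); X at L (8>7); Y at L (8>-9).

X, Y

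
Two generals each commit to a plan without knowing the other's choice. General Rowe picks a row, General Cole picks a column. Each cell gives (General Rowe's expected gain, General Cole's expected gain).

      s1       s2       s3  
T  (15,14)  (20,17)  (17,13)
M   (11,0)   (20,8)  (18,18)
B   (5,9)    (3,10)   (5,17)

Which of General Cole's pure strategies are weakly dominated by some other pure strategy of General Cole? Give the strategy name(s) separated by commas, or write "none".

s1

s1: dominated, since s2 does at least as well everywhere (T: 17>14, M: 8>0, B: 10>9).
Nothing dominates s2: s1 at T (17>14); s3 at T (17>13).
s3 is not dominated — it holds its own against s1 at M (18>0); s2 at M (18>8).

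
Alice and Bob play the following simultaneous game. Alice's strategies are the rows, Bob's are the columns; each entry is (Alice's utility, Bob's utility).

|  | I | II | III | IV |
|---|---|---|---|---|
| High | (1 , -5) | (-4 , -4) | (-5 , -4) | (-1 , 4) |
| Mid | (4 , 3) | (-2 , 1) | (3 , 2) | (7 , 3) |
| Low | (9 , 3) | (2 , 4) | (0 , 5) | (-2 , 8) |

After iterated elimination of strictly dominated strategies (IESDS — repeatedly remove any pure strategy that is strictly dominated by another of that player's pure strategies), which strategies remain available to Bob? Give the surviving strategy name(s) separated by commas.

I, IV

Row High is eliminated: Mid beats it against every remaining column (I: 4>1, II: -2>-4, III: 3>-5, IV: 7>-1).
Column II is eliminated: III beats it against every remaining row (Mid: 2>1, Low: 5>4).
Bob's strategy III is strictly dominated by IV (Mid: 3>2, Low: 8>5) and is removed.
Among the remaining strategies, none is strictly dominated by another pure strategy of the same player, so the elimination stops.
Surviving strategies — Alice: {Mid, Low}; Bob: {I, IV}.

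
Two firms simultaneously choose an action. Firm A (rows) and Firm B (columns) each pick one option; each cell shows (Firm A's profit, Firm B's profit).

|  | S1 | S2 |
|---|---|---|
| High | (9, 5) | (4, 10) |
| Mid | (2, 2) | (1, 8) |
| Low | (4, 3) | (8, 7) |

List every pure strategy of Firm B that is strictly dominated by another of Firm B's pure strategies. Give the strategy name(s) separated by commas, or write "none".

S1

S1 is strictly dominated by S2 (High: 10>5, Mid: 8>2, Low: 7>3).
S2 is not dominated — it holds its own against S1 at High (10>5).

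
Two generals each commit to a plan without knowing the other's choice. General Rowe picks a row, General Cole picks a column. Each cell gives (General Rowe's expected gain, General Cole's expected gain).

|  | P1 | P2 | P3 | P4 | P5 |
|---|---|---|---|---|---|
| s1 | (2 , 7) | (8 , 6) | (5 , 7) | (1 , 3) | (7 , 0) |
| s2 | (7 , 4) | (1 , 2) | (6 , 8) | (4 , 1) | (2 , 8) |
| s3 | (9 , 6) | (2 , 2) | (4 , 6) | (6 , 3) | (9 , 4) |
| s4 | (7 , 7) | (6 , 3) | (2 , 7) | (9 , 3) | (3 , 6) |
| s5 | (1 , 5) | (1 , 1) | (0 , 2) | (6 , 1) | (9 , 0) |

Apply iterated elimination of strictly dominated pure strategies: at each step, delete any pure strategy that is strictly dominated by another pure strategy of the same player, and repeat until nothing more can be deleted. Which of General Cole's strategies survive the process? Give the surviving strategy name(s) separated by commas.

P1, P3, P5

Column P2 is eliminated: P1 beats it against every remaining row (s1: 7>6, s2: 4>2, s3: 6>2, s4: 7>3, s5: 5>1).
General Cole's strategy P4 is strictly dominated by P1 (s1: 7>3, s2: 4>1, s3: 6>3, s4: 7>3, s5: 5>1) and is removed.
Row s4 is eliminated: s3 beats it against every remaining column (P1: 9>7, P3: 4>2, P5: 9>3).
Among the remaining strategies, none is strictly dominated by another pure strategy of the same player, so the elimination stops.
Surviving strategies — General Rowe: {s1, s2, s3, s5}; General Cole: {P1, P3, P5}.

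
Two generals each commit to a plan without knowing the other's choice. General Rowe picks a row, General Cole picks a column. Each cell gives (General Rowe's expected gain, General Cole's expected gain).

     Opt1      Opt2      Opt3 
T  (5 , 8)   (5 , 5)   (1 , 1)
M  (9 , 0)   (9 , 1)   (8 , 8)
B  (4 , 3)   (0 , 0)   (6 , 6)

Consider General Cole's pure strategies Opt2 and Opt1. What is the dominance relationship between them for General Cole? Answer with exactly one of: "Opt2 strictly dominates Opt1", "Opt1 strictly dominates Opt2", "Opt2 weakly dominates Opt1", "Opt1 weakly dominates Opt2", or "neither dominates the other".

neither dominates the other

Compare Opt2 to Opt1 across each opponent action: T: 5<8, M: 1>0, B: 0<3.
Opt2 does better at M but worse at T, B; neither strategy dominates the other.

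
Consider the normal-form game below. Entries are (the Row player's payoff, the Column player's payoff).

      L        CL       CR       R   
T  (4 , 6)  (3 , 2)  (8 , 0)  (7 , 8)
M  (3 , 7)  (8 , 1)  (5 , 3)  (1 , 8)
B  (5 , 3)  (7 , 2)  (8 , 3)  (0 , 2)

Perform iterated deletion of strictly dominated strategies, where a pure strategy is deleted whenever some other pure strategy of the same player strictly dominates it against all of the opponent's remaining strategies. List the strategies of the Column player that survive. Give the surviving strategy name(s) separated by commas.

L, CR, R

Column CL is eliminated: L beats it against every remaining row (T: 6>2, M: 7>1, B: 3>2).
Row M is eliminated: T beats it against every remaining column (L: 4>3, CR: 8>5, R: 7>1).
Among the remaining strategies, none is strictly dominated by another pure strategy of the same player, so the elimination stops.
Surviving strategies — the Row player: {T, B}; the Column player: {L, CR, R}.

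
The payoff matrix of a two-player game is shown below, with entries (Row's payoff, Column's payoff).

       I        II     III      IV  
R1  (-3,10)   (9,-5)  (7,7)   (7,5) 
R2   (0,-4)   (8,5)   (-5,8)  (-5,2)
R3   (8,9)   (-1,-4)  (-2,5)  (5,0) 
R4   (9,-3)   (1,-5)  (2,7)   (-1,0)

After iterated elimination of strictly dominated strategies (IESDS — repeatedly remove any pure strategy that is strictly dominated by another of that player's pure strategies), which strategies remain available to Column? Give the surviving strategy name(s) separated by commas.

For Column, III strictly dominates II on the remaining rows (R1: 7>-5, R2: 8>5, R3: 5>-4, R4: 7>-5); eliminate II.
Row's strategy R2 is strictly dominated by R3 (I: 8>0, III: -2>-5, IV: 5>-5) and is removed.
Column's strategy IV is strictly dominated by III (R1: 7>5, R3: 5>0, R4: 7>0) and is removed.
For Row, R4 strictly dominates R3 on the remaining columns (I: 9>8, III: 2>-2); eliminate R3.
Among the remaining strategies, none is strictly dominated by another pure strategy of the same player, so the elimination stops.
Surviving strategies — Row: {R1, R4}; Column: {I, III}.

I, III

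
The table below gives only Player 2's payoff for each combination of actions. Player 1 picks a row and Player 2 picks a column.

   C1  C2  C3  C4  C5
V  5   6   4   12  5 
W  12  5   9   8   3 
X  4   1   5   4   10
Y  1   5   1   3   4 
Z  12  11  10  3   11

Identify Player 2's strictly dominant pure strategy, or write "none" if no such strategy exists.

C1 fails to dominate C2 at V (5<6).
C2 fails to dominate C1 at W (5<12).
C3 fails to dominate C1 at V (4<5).
C4 fails to dominate C1 at W (8<12).
C5 fails to dominate C1 at V (5=5).
No single strategy dominates all the others.

none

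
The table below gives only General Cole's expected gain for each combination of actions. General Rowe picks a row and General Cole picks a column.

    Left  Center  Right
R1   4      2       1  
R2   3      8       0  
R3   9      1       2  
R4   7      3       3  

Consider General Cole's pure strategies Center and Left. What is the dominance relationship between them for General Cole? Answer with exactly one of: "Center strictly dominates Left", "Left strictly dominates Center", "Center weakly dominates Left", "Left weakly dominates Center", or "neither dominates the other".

Compare Center to Left across each opponent action: R1: 2<4, R2: 8>3, R3: 1<9, R4: 3<7.
Center does better at R2 but worse at R1, R3, R4; neither strategy dominates the other.

neither dominates the other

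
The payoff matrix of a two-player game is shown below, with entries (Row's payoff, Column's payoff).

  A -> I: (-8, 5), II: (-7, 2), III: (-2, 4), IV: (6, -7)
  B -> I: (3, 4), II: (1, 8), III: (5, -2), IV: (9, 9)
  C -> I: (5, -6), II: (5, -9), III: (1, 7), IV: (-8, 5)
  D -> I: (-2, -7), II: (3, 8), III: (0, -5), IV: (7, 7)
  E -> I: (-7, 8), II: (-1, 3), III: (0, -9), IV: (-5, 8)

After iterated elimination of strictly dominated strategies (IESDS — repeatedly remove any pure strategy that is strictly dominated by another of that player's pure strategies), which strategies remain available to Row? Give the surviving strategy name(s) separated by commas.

B, C, D

For Row, B strictly dominates A on the remaining columns (I: 3>-8, II: 1>-7, III: 5>-2, IV: 9>6); eliminate A.
For Row, B strictly dominates E on the remaining columns (I: 3>-7, II: 1>-1, III: 5>0, IV: 9>-5); eliminate E.
Column I is eliminated: IV beats it against every remaining row (B: 9>4, C: 5>-6, D: 7>-7).
Among the remaining strategies, none is strictly dominated by another pure strategy of the same player, so the elimination stops.
Surviving strategies — Row: {B, C, D}; Column: {II, III, IV}.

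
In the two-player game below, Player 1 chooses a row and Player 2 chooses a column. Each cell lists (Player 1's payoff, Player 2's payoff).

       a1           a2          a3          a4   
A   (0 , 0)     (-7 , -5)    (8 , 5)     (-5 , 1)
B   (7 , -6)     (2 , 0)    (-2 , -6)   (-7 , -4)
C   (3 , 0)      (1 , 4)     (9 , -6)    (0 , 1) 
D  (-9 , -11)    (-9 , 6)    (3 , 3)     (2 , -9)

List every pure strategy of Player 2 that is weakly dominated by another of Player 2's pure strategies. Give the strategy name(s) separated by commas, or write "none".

a4 weakly dominates a1 — A: 1>0, B: -4>-6, C: 1>0, D: -9>-11.
Nothing dominates a2: a1 at B (0>-6); a3 at B (0>-6); a4 at B (0>-4).
Nothing dominates a3: a1 at A (5>0); a2 at A (5>-5); a4 at A (5>1).
Nothing dominates a4: a1 at A (1>0); a2 at A (1>-5); a3 at B (-4>-6).

a1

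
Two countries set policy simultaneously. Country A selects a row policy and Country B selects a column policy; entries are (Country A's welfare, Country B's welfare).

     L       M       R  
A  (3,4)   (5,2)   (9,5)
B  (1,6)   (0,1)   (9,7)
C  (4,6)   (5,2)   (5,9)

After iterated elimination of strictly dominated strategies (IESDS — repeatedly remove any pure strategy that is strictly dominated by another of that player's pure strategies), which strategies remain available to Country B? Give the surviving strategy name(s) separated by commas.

R

Country B's strategy L is strictly dominated by R (A: 5>4, B: 7>6, C: 9>6) and is removed.
Column M is eliminated: R beats it against every remaining row (A: 5>2, B: 7>1, C: 9>2).
Row C is eliminated: A beats it against every remaining column (R: 9>5).
Among the remaining strategies, none is strictly dominated by another pure strategy of the same player, so the elimination stops.
Surviving strategies — Country A: {A, B}; Country B: {R}.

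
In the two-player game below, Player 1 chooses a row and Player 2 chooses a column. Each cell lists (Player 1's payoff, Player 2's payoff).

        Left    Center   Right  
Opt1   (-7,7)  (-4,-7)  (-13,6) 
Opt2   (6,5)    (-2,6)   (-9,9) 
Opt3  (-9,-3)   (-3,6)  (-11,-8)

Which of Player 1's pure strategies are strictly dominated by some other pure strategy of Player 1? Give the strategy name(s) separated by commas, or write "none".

Opt1: dominated, since Opt2 does at least as well everywhere (Left: 6>-7, Center: -2>-4, Right: -9>-13).
Opt2 is not dominated — it holds its own against Opt1 at Left (6>-7); Opt3 at Left (6>-9).
Opt3: dominated, since Opt2 does at least as well everywhere (Left: 6>-9, Center: -2>-3, Right: -9>-11).

Opt1, Opt3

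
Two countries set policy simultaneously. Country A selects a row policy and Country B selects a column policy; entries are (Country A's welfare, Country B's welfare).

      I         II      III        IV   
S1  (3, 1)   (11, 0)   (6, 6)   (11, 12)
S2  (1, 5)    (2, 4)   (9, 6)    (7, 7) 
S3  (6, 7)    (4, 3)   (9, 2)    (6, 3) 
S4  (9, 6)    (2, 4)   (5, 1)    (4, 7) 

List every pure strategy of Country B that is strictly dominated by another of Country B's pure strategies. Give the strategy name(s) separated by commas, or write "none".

I is not dominated — it holds its own against II at S1 (1>0); III at S3 (7>2); IV at S3 (7>3).
II is strictly dominated by I (S1: 1>0, S2: 5>4, S3: 7>3, S4: 6>4).
III: dominated, since IV does at least as well everywhere (S1: 12>6, S2: 7>6, S3: 3>2, S4: 7>1).
IV: no other strategy beats it everywhere (I at S1 (12>1); II at S1 (12>0); III at S1 (12>6)).

II, III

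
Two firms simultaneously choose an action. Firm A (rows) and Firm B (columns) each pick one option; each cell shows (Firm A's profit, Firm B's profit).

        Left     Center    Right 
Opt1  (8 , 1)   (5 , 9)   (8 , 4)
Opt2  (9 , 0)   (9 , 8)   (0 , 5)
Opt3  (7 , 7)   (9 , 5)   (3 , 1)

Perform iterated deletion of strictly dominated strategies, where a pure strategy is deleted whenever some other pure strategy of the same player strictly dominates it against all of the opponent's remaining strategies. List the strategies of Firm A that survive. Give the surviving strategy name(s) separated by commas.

Opt2, Opt3

Firm B's strategy Right is strictly dominated by Center (Opt1: 9>4, Opt2: 8>5, Opt3: 5>1) and is removed.
For Firm A, Opt2 strictly dominates Opt1 on the remaining columns (Left: 9>8, Center: 9>5); eliminate Opt1.
Among the remaining strategies, none is strictly dominated by another pure strategy of the same player, so the elimination stops.
Surviving strategies — Firm A: {Opt2, Opt3}; Firm B: {Left, Center}.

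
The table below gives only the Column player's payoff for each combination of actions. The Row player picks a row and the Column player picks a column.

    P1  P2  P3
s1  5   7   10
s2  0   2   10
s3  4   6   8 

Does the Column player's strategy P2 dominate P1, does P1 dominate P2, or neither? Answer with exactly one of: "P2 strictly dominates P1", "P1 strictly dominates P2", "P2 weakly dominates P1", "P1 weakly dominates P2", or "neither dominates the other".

P2 strictly dominates P1

P2's payoffs vs P1's, by the Row player's action — s1: 7>5, s2: 2>0, s3: 6>4.
Every comparison favours P2, so P2 strictly dominates P1.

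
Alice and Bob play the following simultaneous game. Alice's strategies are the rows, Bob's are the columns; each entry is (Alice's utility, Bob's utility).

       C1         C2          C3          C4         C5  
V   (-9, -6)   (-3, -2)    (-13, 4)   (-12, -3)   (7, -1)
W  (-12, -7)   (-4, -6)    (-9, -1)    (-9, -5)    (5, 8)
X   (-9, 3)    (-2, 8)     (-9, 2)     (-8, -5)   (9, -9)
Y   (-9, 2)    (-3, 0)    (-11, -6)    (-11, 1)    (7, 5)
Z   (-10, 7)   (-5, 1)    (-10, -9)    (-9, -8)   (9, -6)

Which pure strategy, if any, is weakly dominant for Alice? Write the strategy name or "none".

X

X vs V: C1: -9=-9, C2: -2>-3, C3: -9>-13, C4: -8>-12, C5: 9>7.
X vs W: C1: -9>-12, C2: -2>-4, C3: -9=-9, C4: -8>-9, C5: 9>5.
X vs Y: C1: -9=-9, C2: -2>-3, C3: -9>-11, C4: -8>-11, C5: 9>7.
X vs Z: C1: -9>-10, C2: -2>-5, C3: -9>-10, C4: -8>-9, C5: 9=9.
X is at least as good as every other strategy against every opponent action, so it is weakly dominant.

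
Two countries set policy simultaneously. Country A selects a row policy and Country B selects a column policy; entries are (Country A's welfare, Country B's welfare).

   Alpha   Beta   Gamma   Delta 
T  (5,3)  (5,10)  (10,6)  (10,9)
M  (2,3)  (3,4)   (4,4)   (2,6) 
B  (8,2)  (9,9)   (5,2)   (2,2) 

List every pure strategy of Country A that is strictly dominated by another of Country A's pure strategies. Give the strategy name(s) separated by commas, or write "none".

T is not dominated — it holds its own against M at Alpha (5>2); B at Gamma (10>5).
M: dominated, since T does at least as well everywhere (Alpha: 5>2, Beta: 5>3, Gamma: 10>4, Delta: 10>2).
Nothing dominates B: T at Alpha (8>5); M at Alpha (8>2).

M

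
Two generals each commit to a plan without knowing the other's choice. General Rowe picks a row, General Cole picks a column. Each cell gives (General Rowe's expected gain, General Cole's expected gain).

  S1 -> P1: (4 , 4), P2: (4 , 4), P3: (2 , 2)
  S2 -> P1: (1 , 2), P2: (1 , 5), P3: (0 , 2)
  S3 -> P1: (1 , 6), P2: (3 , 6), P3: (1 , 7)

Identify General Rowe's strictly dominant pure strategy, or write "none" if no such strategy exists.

S1 vs S2: P1: 4>1, P2: 4>1, P3: 2>0.
S1 vs S3: P1: 4>1, P2: 4>3, P3: 2>1.
S1 strictly beats every other strategy against every opponent action, so it is strictly dominant.

S1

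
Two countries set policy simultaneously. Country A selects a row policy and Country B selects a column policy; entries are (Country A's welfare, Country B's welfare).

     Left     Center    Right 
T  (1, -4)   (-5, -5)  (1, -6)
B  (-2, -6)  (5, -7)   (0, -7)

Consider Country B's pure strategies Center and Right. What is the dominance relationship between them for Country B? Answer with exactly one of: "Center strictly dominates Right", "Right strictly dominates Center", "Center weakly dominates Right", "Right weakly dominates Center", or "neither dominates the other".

Compare Center to Right across each choice by Country A: T: -5>-6, B: -7=-7.
Center is at least as good everywhere and strictly better somewhere (tied only at B), so Center weakly but not strictly dominates Right.

Center weakly dominates Right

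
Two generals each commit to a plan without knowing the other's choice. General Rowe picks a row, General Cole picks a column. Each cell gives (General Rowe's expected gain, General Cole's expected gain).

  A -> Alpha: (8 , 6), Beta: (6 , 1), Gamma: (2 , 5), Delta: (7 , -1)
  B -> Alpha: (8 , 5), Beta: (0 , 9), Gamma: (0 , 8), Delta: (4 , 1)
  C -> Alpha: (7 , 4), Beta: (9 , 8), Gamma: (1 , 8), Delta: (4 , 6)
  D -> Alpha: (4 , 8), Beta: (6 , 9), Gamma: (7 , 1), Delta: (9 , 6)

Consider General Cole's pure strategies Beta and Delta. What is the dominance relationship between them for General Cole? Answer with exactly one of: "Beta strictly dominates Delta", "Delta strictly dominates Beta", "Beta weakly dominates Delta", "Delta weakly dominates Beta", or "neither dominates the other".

Beta strictly dominates Delta

Compare Beta to Delta across each choice by General Rowe: A: 1>-1, B: 9>1, C: 8>6, D: 9>6.
Beta gives a strictly higher payoff against each choice by General Rowe, so Beta strictly dominates Delta.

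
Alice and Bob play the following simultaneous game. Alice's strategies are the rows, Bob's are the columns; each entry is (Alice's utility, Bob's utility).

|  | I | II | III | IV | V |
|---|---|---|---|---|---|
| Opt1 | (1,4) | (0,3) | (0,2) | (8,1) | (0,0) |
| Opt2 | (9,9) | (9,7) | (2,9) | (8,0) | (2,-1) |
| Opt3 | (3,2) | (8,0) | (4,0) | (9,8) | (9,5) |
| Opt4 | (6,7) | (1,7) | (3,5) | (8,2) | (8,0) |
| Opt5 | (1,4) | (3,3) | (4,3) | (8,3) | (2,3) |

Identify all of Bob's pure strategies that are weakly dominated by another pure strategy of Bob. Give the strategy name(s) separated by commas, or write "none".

I: no other strategy beats it everywhere (II at Opt1 (4>3); III at Opt1 (4>2); IV at Opt1 (4>1); V at Opt1 (4>0)).
II: dominated, since I does at least as well everywhere (Opt1: 4>3, Opt2: 9>7, Opt3: 2>0, Opt4: 7=7, Opt5: 4>3).
I weakly dominates III — Opt1: 4>2, Opt2: 9=9, Opt3: 2>0, Opt4: 7>5, Opt5: 4>3.
IV: no other strategy beats it everywhere (I at Opt3 (8>2); II at Opt3 (8>0); III at Opt3 (8>0); V at Opt1 (1>0)).
V is weakly dominated by IV (Opt1: 1>0, Opt2: 0>-1, Opt3: 8>5, Opt4: 2>0, Opt5: 3=3).

II, III, V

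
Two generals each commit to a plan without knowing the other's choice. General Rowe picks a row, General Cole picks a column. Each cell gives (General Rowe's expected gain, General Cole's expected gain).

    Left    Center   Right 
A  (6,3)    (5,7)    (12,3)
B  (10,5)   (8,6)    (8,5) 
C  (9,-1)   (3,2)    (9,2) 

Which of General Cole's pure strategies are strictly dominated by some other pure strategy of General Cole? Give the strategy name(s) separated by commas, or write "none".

Left: dominated, since Center does at least as well everywhere (A: 7>3, B: 6>5, C: 2>-1).
Center is not dominated — it holds its own against Left at A (7>3); Right at A (7>3).
Right: no other strategy beats it everywhere (Left at A (3=3); Center at C (2=2)).

Left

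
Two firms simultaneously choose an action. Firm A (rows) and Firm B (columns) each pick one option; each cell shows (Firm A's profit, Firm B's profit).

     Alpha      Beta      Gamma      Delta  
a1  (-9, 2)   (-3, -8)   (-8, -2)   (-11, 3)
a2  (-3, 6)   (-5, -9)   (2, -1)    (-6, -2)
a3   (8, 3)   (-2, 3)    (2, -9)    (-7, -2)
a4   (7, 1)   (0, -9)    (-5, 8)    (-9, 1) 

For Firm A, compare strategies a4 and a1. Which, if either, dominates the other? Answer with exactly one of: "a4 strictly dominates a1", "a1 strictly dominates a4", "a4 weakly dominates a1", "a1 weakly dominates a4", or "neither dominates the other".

a4 strictly dominates a1

a4's payoffs vs a1's, by Firm B's action — Alpha: 7>-9, Beta: 0>-3, Gamma: -5>-8, Delta: -9>-11.
Every comparison favours a4, so a4 strictly dominates a1.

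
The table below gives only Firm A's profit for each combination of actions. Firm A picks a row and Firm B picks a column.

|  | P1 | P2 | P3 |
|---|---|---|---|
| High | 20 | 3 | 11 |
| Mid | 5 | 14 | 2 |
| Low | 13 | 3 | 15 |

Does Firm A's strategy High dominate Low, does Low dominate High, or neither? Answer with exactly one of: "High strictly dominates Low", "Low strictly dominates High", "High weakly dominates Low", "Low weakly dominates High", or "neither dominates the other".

neither dominates the other

Compare High to Low across each choice by Firm B: P1: 20>13, P2: 3=3, P3: 11<15.
High does better at P1 but worse at P3; neither strategy dominates the other.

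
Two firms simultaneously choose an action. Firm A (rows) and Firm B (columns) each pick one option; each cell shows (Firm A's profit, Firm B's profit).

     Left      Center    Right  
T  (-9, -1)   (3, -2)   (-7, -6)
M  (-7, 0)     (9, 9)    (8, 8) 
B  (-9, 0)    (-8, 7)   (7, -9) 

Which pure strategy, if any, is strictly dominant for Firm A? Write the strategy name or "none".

M vs T: Left: -7>-9, Center: 9>3, Right: 8>-7.
M vs B: Left: -7>-9, Center: 9>-8, Right: 8>7.
M strictly beats every other strategy against every opponent action, so it is strictly dominant.

M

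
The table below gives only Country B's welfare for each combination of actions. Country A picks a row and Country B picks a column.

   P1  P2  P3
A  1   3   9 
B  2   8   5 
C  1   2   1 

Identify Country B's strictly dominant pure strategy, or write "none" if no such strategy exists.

P1 fails to dominate P2 at A (1<3).
P2 fails to dominate P3 at A (3<9).
P3 fails to dominate P1 at C (1=1).
No single strategy dominates all the others.

none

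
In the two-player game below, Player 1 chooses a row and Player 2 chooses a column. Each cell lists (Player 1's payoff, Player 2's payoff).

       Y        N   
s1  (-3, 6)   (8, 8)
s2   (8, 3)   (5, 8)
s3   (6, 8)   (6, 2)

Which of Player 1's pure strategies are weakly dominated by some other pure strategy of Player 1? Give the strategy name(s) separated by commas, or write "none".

none

s1: no other strategy beats it everywhere (s2 at N (8>5); s3 at N (8>6)).
s2 is not dominated — it holds its own against s1 at Y (8>-3); s3 at Y (8>6).
s3 is not dominated — it holds its own against s1 at Y (6>-3); s2 at N (6>5).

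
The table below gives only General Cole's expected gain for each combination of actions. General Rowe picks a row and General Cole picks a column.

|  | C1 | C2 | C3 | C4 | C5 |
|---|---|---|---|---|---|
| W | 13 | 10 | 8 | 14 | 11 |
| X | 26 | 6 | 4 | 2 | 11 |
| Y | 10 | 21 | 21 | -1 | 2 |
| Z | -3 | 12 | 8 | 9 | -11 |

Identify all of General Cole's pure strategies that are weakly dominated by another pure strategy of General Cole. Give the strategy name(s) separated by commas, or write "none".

C1: no other strategy beats it everywhere (C2 at W (13>10); C3 at W (13>8); C4 at X (26>2); C5 at W (13>11)).
Nothing dominates C2: C1 at Y (21>10); C3 at W (10>8); C4 at X (6>2); C5 at Y (21>2).
C2 weakly dominates C3 — W: 10>8, X: 6>4, Y: 21=21, Z: 12>8.
C4 is not dominated — it holds its own against C1 at W (14>13); C2 at W (14>10); C3 at W (14>8); C5 at W (14>11).
C5 is weakly dominated by C1 (W: 13>11, X: 26>11, Y: 10>2, Z: -3>-11).

C3, C5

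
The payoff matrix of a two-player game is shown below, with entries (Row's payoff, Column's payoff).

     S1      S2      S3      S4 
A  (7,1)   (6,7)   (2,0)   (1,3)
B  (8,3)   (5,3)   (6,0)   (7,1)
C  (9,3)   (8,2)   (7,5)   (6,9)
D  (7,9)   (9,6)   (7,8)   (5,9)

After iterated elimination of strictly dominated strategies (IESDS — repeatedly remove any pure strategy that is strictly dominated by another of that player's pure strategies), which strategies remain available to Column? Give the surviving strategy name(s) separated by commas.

Row A is eliminated: C beats it against every remaining column (S1: 9>7, S2: 8>6, S3: 7>2, S4: 6>1).
Column S3 is eliminated: S4 beats it against every remaining row (B: 1>0, C: 9>5, D: 9>8).
Among the remaining strategies, none is strictly dominated by another pure strategy of the same player, so the elimination stops.
Surviving strategies — Row: {B, C, D}; Column: {S1, S2, S4}.

S1, S2, S4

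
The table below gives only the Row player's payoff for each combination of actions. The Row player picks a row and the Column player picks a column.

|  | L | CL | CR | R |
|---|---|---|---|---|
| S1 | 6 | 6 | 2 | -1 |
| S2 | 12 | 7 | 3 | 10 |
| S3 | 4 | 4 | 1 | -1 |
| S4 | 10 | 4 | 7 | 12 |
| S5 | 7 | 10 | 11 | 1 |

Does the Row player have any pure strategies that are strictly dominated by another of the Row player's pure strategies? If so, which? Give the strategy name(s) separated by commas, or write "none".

S1, S3

S1: dominated, since S2 does at least as well everywhere (L: 12>6, CL: 7>6, CR: 3>2, R: 10>-1).
Nothing dominates S2: S1 at L (12>6); S3 at L (12>4); S4 at L (12>10); S5 at L (12>7).
S3: dominated, since S2 does at least as well everywhere (L: 12>4, CL: 7>4, CR: 3>1, R: 10>-1).
S4 is not dominated — it holds its own against S1 at L (10>6); S2 at CR (7>3); S3 at L (10>4); S5 at L (10>7).
S5 is not dominated — it holds its own against S1 at L (7>6); S2 at CL (10>7); S3 at L (7>4); S4 at CL (10>4).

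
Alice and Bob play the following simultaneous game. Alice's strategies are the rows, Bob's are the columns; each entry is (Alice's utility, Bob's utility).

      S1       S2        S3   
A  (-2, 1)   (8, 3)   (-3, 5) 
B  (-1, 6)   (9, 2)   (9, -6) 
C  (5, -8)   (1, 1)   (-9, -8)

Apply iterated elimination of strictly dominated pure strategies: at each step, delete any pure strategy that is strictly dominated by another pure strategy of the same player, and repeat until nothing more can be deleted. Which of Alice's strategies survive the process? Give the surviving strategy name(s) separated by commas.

Alice's strategy A is strictly dominated by B (S1: -1>-2, S2: 9>8, S3: 9>-3) and is removed.
Bob's strategy S3 is strictly dominated by S2 (B: 2>-6, C: 1>-8) and is removed.
Among the remaining strategies, none is strictly dominated by another pure strategy of the same player, so the elimination stops.
Surviving strategies — Alice: {B, C}; Bob: {S1, S2}.

B, C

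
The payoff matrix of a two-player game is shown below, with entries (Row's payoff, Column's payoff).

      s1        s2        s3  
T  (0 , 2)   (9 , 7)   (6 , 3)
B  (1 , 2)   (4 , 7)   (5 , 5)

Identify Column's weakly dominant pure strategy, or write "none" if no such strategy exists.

s2 vs s1: T: 7>2, B: 7>2.
s2 vs s3: T: 7>3, B: 7>5.
s2 is at least as good as every other strategy against every opponent action, so it is weakly dominant.

s2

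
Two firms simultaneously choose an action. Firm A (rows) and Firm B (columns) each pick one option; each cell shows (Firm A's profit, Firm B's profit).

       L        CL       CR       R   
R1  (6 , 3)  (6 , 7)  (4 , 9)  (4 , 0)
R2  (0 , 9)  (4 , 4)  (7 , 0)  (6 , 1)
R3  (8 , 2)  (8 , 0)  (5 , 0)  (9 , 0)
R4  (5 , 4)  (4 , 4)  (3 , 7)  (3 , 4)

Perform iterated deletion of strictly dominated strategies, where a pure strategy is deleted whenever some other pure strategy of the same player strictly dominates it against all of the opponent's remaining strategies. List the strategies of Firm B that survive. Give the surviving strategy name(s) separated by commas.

For Firm A, R3 strictly dominates R1 on the remaining columns (L: 8>6, CL: 8>6, CR: 5>4, R: 9>4); eliminate R1.
For Firm A, R3 strictly dominates R4 on the remaining columns (L: 8>5, CL: 8>4, CR: 5>3, R: 9>3); eliminate R4.
For Firm B, L strictly dominates CL on the remaining rows (R2: 9>4, R3: 2>0); eliminate CL.
Column CR is eliminated: L beats it against every remaining row (R2: 9>0, R3: 2>0).
Firm A's strategy R2 is strictly dominated by R3 (L: 8>0, R: 9>6) and is removed.
Column R is eliminated: L beats it against every remaining row (R3: 2>0).
Among the remaining strategies, none is strictly dominated by another pure strategy of the same player, so the elimination stops.
Surviving strategies — Firm A: {R3}; Firm B: {L}.

L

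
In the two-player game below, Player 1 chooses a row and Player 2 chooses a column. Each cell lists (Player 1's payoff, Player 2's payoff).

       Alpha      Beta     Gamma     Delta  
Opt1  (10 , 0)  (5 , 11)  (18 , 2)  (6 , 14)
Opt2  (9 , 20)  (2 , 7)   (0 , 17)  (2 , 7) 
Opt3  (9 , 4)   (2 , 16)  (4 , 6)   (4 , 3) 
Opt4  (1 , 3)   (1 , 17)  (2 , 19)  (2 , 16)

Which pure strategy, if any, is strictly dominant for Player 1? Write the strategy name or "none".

Opt1 vs Opt2: Alpha: 10>9, Beta: 5>2, Gamma: 18>0, Delta: 6>2.
Opt1 vs Opt3: Alpha: 10>9, Beta: 5>2, Gamma: 18>4, Delta: 6>4.
Opt1 vs Opt4: Alpha: 10>1, Beta: 5>1, Gamma: 18>2, Delta: 6>2.
Opt1 strictly beats every other strategy against every opponent action, so it is strictly dominant.

Opt1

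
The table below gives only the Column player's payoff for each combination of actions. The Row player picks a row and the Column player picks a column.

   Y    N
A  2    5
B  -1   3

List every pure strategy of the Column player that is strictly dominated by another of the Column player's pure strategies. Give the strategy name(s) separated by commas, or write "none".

Y: dominated, since N does at least as well everywhere (A: 5>2, B: 3>-1).
Nothing dominates N: Y at A (5>2).

Y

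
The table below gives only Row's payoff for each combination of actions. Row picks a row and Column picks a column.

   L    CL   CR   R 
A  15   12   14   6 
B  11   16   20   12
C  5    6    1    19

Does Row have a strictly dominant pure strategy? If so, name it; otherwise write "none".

none

A fails to dominate B at CL (12<16).
B fails to dominate A at L (11<15).
C fails to dominate A at L (5<15).
No single strategy dominates all the others.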